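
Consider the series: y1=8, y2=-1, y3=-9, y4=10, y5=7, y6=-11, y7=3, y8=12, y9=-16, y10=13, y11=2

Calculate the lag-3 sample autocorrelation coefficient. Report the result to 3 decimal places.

0.498

Mean ȳ = (8 − 1 − 9 + 10 + 7 − 11 + 3 + 12 − 16 + 13 + 2)/11 = 1.6364
Numerator Σ_{t=1}^{8}(y_t−ȳ)(y_{t+3}−ȳ) = 482.6033
Denominator Σ(y_t−ȳ)² = 968.5455
r_3 = 482.6033 / 968.5455 = 0.498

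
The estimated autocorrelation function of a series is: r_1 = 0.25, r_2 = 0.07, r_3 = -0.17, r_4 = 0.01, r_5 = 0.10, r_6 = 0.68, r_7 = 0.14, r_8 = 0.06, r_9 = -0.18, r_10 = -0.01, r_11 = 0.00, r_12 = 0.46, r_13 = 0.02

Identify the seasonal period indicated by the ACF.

The largest autocorrelation is r_6 = 0.68, with a weaker echo at lag 12 (0.46); the remaining lags stay at or below 0.25. The elevated value at lag 1 (0.25), dropping to 0.07 at lag 2, reflects decaying short-term dependence rather than seasonality.
The dominant spike at lag 6 indicates a seasonal period of 6.

6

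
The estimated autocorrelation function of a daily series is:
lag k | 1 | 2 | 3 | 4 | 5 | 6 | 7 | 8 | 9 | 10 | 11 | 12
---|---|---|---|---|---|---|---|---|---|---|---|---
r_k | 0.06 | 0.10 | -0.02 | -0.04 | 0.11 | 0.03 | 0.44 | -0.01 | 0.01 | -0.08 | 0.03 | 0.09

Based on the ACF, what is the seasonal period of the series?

7

The largest autocorrelation is r_7 = 0.44; the remaining lags stay at or below 0.11.
The dominant spike at lag 7 indicates a seasonal period of 7.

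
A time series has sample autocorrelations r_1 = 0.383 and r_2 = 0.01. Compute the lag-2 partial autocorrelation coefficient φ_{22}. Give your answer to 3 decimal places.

φ_{22} = (r_2 − r_1²) / (1 − r_1²)
r_1² = (0.383)² = 0.146689
Numerator = 0.01 − 0.1467 = -0.1367; denominator = 1 − 0.1467 = 0.8533
φ_{22} = -0.1367 / 0.8533 = -0.160

-0.160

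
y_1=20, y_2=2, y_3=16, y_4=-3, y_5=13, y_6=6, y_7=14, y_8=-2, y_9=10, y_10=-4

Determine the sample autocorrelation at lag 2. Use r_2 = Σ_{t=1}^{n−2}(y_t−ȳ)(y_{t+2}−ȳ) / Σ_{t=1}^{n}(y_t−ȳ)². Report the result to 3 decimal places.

0.598

Mean ȳ = (20 + 2 + 16 − 3 + 13 + 6 + 14 − 2 + 10 − 4)/10 = 7.2000
Numerator Σ_{t=1}^{8}(y_t−ȳ)(y_{t+2}−ȳ) = 401.5200
Denominator Σ(y_t−ȳ)² = 671.6000
r_2 = 401.5200 / 671.6000 = 0.598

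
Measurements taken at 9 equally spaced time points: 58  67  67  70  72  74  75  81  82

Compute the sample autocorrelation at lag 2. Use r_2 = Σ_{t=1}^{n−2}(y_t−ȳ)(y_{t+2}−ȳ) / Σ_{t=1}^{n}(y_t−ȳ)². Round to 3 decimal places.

Mean ȳ = (58 + 67 + 67 + 70 + 72 + 74 + 75 + 81 + 82)/9 = 71.7778
Σ(y_t−ȳ)(y_{t+2}−ȳ) = (65.8272) + (8.4938) + (-1.0617) + (-3.9506) + (0.7160) + (20.4938) + (32.9383) = 123.4568
Denominator Σ(y_t−ȳ)² = 443.5556
r_2 = 123.4568 / 443.5556 = 0.278

0.278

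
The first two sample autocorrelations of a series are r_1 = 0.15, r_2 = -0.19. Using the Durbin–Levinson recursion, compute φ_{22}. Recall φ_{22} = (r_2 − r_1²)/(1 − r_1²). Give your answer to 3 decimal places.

φ_{22} = (r_2 − r_1²) / (1 − r_1²)
r_1² = (0.15)² = 0.0225
Numerator = -0.19 − 0.0225 = -0.2125; denominator = 1 − 0.0225 = 0.9775
φ_{22} = -0.2125 / 0.9775 = -0.217

-0.217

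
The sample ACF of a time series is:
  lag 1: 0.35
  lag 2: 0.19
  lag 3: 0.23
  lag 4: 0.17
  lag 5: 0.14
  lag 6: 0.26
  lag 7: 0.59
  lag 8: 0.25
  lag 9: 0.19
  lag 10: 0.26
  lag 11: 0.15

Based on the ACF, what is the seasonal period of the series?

7

The largest autocorrelation is r_7 = 0.59; the remaining lags stay at or below 0.35. The elevated value at lag 1 (0.35), dropping to 0.19 at lag 2, reflects decaying short-term dependence rather than seasonality.
The dominant spike at lag 7 indicates a seasonal period of 7.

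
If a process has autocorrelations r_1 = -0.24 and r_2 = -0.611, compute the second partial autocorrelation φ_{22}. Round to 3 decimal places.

φ_{22} = (r_2 − r_1²) / (1 − r_1²)
r_1² = (-0.24)² = 0.0576
Numerator = -0.611 − 0.0576 = -0.6686; denominator = 1 − 0.0576 = 0.9424
φ_{22} = -0.6686 / 0.9424 = -0.709

-0.709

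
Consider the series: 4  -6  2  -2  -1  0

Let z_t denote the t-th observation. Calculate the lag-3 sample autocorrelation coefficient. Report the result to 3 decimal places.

-0.046

Mean z̄ = (4 − 6 + 2 − 2 − 1 + 0)/6 = -0.5000
Σ(z_t−z̄)(z_{t+3}−z̄) = (-6.7500) + (2.7500) + (1.2500) = -2.7500
Denominator Σ(z_t−z̄)² = 59.5000
r_3 = -2.7500 / 59.5000 = -0.046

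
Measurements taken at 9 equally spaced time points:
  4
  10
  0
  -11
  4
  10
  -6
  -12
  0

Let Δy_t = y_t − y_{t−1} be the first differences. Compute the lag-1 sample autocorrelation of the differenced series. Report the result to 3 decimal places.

First differences Δy: 6, -10, -11, 15, 6, -16, -6, 12
Mean of differences = -0.5000
Numerator Σ(Δy_t−Δȳ)(Δy_{t+1}−Δȳ) = -108.2500
Denominator Σ(Δy_t−Δȳ)² = 952.0000
r_1(Δy) = -108.2500 / 952.0000 = -0.114

-0.114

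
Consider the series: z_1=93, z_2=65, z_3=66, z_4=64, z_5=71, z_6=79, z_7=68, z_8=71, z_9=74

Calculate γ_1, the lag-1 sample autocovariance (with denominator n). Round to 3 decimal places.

-8.383

Mean z̄ = (93 + 65 + 66 + 64 + 71 + 79 + 68 + 71 + 74)/9 = 72.3333
Σ_{t=1}^{8}(z_t−z̄)(z_{t+1}−z̄) = -75.4444
γ_1 = -75.4444 / 9 = -8.383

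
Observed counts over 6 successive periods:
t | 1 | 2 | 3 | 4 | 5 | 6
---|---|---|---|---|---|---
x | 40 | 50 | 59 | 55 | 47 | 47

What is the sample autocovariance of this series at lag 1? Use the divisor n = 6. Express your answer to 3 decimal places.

7.093

Mean x̄ = (40 + 50 + 59 + 55 + 47 + 47)/6 = 49.6667
Deviations: -9.6667, 0.3333, 9.3333, 5.3333, -2.6667, -2.6667
Σ_{t=1}^{5}(x_t−x̄)(x_{t+1}−x̄) = 42.5556
γ_1 = 42.5556 / 6 = 7.093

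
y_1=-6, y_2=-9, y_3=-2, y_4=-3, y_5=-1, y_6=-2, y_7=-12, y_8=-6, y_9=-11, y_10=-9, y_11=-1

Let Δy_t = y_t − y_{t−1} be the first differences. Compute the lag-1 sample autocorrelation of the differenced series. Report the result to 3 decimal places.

First differences Δy: -3, 7, -1, 2, -1, -10, 6, -5, 2, 8
Mean of differences = 0.5000
Numerator Σ(Δy_t−Δȳ)(Δy_{t+1}−Δȳ) = -106.2500
Denominator Σ(Δy_t−Δȳ)² = 290.5000
r_1(Δy) = -106.2500 / 290.5000 = -0.366

-0.366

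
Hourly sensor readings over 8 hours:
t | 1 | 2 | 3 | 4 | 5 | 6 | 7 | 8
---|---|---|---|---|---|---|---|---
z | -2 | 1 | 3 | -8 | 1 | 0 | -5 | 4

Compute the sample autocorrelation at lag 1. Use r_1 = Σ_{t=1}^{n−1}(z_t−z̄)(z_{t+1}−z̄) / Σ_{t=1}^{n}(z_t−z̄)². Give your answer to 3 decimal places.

Mean z̄ = (-2 + 1 + 3 − 8 + 1 + 0 − 5 + 4)/8 = -0.7500
Σ(z_t−z̄)(z_{t+1}−z̄) = (-2.1875) + (6.5625) + (-27.1875) + (-12.6875) + (1.3125) + (-3.1875) + (-20.1875) = -57.5625
Denominator Σ(z_t−z̄)² = 115.5000
r_1 = -57.5625 / 115.5000 = -0.498

-0.498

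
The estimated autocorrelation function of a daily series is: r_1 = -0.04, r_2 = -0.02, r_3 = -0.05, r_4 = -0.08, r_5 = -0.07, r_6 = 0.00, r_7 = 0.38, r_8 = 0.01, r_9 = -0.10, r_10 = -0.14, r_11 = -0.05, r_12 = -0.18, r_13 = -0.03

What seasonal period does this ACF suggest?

The largest autocorrelation is r_7 = 0.38; the remaining lags stay at or below 0.01.
The dominant spike at lag 7 indicates a seasonal period of 7.

7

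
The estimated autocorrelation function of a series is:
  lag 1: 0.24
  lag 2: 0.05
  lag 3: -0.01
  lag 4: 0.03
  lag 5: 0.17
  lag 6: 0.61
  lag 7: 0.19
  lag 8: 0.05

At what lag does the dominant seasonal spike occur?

6

The largest autocorrelation is r_6 = 0.61; the remaining lags stay at or below 0.24. The elevated value at lag 1 (0.24), dropping to 0.05 at lag 2, reflects decaying short-term dependence rather than seasonality.
The dominant spike at lag 6 indicates a seasonal period of 6.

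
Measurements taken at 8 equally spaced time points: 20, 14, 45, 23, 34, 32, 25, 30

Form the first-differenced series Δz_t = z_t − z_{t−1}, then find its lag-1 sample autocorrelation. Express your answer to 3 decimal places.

-0.703

First differences Δz: -6, 31, -22, 11, -2, -7, 5
Mean of differences = 1.4286
Numerator Σ(Δz_t−Δz̄)(Δz_{t+1}−Δz̄) = -1170.7551
Denominator Σ(Δz_t−Δz̄)² = 1665.7143
r_1(Δz) = -1170.7551 / 1665.7143 = -0.703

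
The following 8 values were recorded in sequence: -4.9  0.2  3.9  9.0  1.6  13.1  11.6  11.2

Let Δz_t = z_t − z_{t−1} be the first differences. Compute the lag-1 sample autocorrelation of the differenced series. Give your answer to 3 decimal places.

-0.611

First differences Δz: 5.1, 3.7, 5.1, -7.4, 11.5, -1.5, -0.4
Mean of differences = 2.3000
Numerator Σ(Δz_t−Δz̄)(Δz_{t+1}−Δz̄) = -133.2600
Denominator Σ(Δz_t−Δz̄)² = 218.1000
r_1(Δz) = -133.2600 / 218.1000 = -0.611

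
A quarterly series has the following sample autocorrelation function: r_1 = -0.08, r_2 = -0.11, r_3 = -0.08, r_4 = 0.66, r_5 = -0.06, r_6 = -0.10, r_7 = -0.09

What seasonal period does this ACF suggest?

4

The largest autocorrelation is r_4 = 0.66; the remaining lags stay at or below -0.06.
The dominant spike at lag 4 indicates a seasonal period of 4.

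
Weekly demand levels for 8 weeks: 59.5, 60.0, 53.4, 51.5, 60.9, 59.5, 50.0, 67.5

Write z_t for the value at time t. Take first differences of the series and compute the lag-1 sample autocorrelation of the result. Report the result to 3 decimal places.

-0.313

First differences Δz: 0.5, -6.6, -1.9, 9.4, -1.4, -9.5, 17.5
Mean of differences = 1.1429
Numerator Σ(Δz_t−Δz̄)(Δz_{t+1}−Δz̄) = -164.6076
Denominator Σ(Δz_t−Δz̄)² = 525.0971
r_1(Δz) = -164.6076 / 525.0971 = -0.313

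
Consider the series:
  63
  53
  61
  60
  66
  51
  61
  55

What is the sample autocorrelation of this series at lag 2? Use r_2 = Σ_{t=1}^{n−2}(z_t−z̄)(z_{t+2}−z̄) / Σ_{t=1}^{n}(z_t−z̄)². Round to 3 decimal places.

0.287

Mean z̄ = (63 + 53 + 61 + 60 + 66 + 51 + 61 + 55)/8 = 58.7500
Deviations from mean: 4.2500, -5.7500, 2.2500, 1.2500, 7.2500, -7.7500, 2.2500, -3.7500
Σ(z_t−z̄)(z_{t+2}−z̄) = (9.5625) + (-7.1875) + (16.3125) + (-9.6875) + (16.3125) + (29.0625) = 54.3750
Denominator Σ(z_t−z̄)² = 189.5000
r_2 = 54.3750 / 189.5000 = 0.287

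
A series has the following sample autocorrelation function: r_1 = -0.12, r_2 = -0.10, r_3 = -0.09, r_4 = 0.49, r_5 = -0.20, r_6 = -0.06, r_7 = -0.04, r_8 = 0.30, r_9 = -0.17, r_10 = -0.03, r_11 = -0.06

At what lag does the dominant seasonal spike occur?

4

The largest autocorrelation is r_4 = 0.49, with a weaker echo at lag 8 (0.30); the remaining lags stay at or below -0.03.
The dominant spike at lag 4 indicates a seasonal period of 4.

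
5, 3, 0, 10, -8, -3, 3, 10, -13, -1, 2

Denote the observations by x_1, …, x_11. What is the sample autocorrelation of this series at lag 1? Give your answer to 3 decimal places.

-0.290

Mean x̄ = (5 + 3 + 0 + 10 − 8 − 3 + 3 + 10 − 13 − 1 + 2)/11 = 0.7273
Numerator Σ_{t=1}^{10}(x_t−x̄)(x_{t+1}−x̄) = -140.2562
Denominator Σ(x_t−x̄)² = 484.1818
r_1 = -140.2562 / 484.1818 = -0.290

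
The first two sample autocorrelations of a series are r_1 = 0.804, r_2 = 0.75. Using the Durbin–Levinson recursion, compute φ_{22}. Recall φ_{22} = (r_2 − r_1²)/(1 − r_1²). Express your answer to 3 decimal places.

0.293

φ_{22} = (r_2 − r_1²) / (1 − r_1²)
r_1² = (0.804)² = 0.646416
Numerator = 0.75 − 0.6464 = 0.1036; denominator = 1 − 0.6464 = 0.3536
φ_{22} = 0.1036 / 0.3536 = 0.293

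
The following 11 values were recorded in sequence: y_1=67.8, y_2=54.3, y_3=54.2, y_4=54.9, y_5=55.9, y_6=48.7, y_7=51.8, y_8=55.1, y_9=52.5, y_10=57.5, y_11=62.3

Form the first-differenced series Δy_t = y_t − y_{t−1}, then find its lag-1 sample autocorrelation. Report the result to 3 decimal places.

-0.044

First differences Δy: -13.5, -0.1, 0.7, 1.0, -7.2, 3.1, 3.3, -2.6, 5.0, 4.8
Mean of differences = -0.5500
Numerator Σ(Δy_t−Δȳ)(Δy_{t+1}−Δȳ) = -13.4325
Denominator Σ(Δy_t−Δȳ)² = 307.8650
r_1(Δy) = -13.4325 / 307.8650 = -0.044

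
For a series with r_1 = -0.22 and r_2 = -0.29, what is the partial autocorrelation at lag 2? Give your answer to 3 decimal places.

φ_{22} = (r_2 − r_1²) / (1 − r_1²)
r_1² = (-0.22)² = 0.0484
Numerator = -0.29 − 0.0484 = -0.3384; denominator = 1 − 0.0484 = 0.9516
φ_{22} = -0.3384 / 0.9516 = -0.356

-0.356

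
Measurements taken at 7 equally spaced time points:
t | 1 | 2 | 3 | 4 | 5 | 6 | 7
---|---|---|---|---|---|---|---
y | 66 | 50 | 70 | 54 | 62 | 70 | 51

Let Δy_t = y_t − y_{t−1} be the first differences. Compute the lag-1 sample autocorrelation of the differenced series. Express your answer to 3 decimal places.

-0.596

First differences Δy: -16, 20, -16, 8, 8, -19
Mean of differences = -2.5000
Numerator Σ(Δy_t−Δȳ)(Δy_{t+1}−Δȳ) = -812.2500
Denominator Σ(Δy_t−Δȳ)² = 1363.5000
r_1(Δy) = -812.2500 / 1363.5000 = -0.596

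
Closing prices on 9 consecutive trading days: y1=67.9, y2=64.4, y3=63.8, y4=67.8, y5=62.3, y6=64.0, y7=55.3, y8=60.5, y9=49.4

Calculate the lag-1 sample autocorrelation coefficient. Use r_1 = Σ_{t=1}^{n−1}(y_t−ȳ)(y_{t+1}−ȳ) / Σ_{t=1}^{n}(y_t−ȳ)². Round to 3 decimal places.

0.167

Mean ȳ = (67.9 + 64.4 + 63.8 + 67.8 + 62.3 + 64.0 + 55.3 + 60.5 + 49.4)/9 = 61.7111
Numerator Σ_{t=1}^{8}(y_t−ȳ)(y_{t+1}−ȳ) = 47.9110
Denominator Σ(y_t−ȳ)² = 286.6889
r_1 = 47.9110 / 286.6889 = 0.167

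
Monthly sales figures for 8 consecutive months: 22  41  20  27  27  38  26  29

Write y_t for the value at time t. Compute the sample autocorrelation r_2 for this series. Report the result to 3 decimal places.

Mean ȳ = (22 + 41 + 20 + 27 + 27 + 38 + 26 + 29)/8 = 28.7500
Σ(y_t−ȳ)(y_{t+2}−ȳ) = (59.0625) + (-21.4375) + (15.3125) + (-16.1875) + (4.8125) + (2.3125) = 43.8750
Denominator Σ(y_t−ȳ)² = 371.5000
r_2 = 43.8750 / 371.5000 = 0.118

0.118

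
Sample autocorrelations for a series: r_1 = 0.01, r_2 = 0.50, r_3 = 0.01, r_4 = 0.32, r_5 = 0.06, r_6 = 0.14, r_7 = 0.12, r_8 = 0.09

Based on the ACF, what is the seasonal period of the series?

The largest autocorrelation is r_2 = 0.50, with a weaker echo at lag 4 (0.32); the remaining lags stay at or below 0.14.
The dominant spike at lag 2 indicates a seasonal period of 2.

2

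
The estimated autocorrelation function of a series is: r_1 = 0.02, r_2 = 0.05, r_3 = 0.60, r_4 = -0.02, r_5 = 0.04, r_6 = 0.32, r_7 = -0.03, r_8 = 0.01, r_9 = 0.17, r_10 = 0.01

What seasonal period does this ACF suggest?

3

The largest autocorrelation is r_3 = 0.60, with weaker echoes at lags 6 (0.32) and 9 (0.17); the remaining lags stay at or below 0.05.
The dominant spike at lag 3 indicates a seasonal period of 3.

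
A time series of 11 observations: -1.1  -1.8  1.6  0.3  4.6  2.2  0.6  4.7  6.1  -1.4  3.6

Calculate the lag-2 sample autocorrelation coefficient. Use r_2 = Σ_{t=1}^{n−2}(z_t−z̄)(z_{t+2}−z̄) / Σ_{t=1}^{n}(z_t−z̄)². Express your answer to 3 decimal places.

Mean z̄ = (-1.1 − 1.8 + 1.6 + 0.3 + 4.6 + 2.2 + 0.6 + 4.7 + 6.1 − 1.4 + 3.6)/11 = 1.7636
Numerator Σ_{t=1}^{9}(z_t−z̄)(z_{t+2}−z̄) = -3.8099
Denominator Σ(z_t−z̄)² = 73.4655
r_2 = -3.8099 / 73.4655 = -0.052

-0.052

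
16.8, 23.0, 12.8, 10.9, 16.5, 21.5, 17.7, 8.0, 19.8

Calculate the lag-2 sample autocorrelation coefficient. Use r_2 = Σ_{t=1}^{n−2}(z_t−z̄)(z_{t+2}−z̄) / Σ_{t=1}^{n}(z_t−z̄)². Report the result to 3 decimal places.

Mean z̄ = (16.8 + 23.0 + 12.8 + 10.9 + 16.5 + 21.5 + 17.7 + 8.0 + 19.8)/9 = 16.3333
Σ(z_t−z̄)(z_{t+2}−z̄) = (-1.6489) + (-36.2222) + (-0.5889) + (-28.0722) + (0.2278) + (-43.0556) + (4.7378) = -104.6222
Denominator Σ(z_t−z̄)² = 196.7200
r_2 = -104.6222 / 196.7200 = -0.532

-0.532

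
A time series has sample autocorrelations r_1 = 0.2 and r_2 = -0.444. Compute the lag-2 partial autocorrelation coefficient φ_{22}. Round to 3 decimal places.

-0.504

φ_{22} = (r_2 − r_1²) / (1 − r_1²)
r_1² = (0.2)² = 0.04
Numerator = -0.444 − 0.0400 = -0.4840; denominator = 1 − 0.0400 = 0.9600
φ_{22} = -0.4840 / 0.9600 = -0.504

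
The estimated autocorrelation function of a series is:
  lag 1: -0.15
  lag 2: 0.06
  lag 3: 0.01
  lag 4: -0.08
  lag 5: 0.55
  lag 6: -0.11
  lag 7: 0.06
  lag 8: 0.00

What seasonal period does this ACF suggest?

The largest autocorrelation is r_5 = 0.55; the remaining lags stay at or below 0.06.
The dominant spike at lag 5 indicates a seasonal period of 5.

5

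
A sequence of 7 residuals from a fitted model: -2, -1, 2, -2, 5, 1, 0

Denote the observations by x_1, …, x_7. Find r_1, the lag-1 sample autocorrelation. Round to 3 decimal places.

-0.300

Mean x̄ = (-2 − 1 + 2 − 2 + 5 + 1 + 0)/7 = 0.4286
Deviations from mean: -2.4286, -1.4286, 1.5714, -2.4286, 4.5714, 0.5714, -0.4286
Numerator Σ_{t=1}^{6}(x_t−x̄)(x_{t+1}−x̄) = -11.3265
Denominator Σ(x_t−x̄)² = 37.7143
r_1 = -11.3265 / 37.7143 = -0.300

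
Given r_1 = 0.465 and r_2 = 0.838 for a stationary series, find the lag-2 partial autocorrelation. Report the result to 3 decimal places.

φ_{22} = (r_2 − r_1²) / (1 − r_1²)
r_1² = (0.465)² = 0.216225
Numerator = 0.838 − 0.2162 = 0.6218; denominator = 1 − 0.2162 = 0.7838
φ_{22} = 0.6218 / 0.7838 = 0.793

0.793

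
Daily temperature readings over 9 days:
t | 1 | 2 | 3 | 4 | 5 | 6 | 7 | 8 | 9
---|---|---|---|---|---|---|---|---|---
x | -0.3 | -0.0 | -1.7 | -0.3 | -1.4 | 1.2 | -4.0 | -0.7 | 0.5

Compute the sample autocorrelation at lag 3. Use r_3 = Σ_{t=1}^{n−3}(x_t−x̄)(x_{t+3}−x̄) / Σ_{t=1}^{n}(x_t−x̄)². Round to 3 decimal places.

Mean x̄ = (-0.3 − 0.0 − 1.7 − 0.3 − 1.4 + 1.2 − 4.0 − 0.7 + 0.5)/9 = -0.7444
Numerator Σ_{t=1}^{6}(x_t−x̄)(x_{t+3}−x̄) = -1.2048
Denominator Σ(x_t−x̄)² = 18.2222
r_3 = -1.2048 / 18.2222 = -0.066

-0.066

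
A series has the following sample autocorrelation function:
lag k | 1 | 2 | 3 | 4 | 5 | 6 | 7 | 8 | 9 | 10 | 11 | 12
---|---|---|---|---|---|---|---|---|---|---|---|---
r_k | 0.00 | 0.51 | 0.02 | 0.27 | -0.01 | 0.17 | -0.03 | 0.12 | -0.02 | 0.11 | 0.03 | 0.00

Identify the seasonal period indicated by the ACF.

The largest autocorrelation is r_2 = 0.51, with weaker echoes at lags 4 (0.27) and 6 (0.17); the remaining lags stay at or below 0.12.
The dominant spike at lag 2 indicates a seasonal period of 2.

2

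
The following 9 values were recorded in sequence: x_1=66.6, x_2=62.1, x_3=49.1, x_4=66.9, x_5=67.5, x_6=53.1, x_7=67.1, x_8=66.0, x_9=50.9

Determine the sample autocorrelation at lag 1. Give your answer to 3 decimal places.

Mean x̄ = (66.6 + 62.1 + 49.1 + 66.9 + 67.5 + 53.1 + 67.1 + 66.0 + 50.9)/9 = 61.0333
Numerator Σ_{t=1}^{8}(x_t−x̄)(x_{t+1}−x̄) = -158.4911
Denominator Σ(x_t−x̄)² = 477.8600
r_1 = -158.4911 / 477.8600 = -0.332

-0.332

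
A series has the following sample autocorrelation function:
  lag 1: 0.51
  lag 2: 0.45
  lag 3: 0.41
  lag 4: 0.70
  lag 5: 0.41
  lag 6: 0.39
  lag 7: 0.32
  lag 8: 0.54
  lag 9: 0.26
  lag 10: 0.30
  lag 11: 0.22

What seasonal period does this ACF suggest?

4

The largest autocorrelation is r_4 = 0.70, with a weaker echo at lag 8 (0.54); the remaining lags stay at or below 0.51. The elevated value at lag 1 (0.51), dropping to 0.45 at lag 2, reflects decaying short-term dependence rather than seasonality.
The dominant spike at lag 4 indicates a seasonal period of 4.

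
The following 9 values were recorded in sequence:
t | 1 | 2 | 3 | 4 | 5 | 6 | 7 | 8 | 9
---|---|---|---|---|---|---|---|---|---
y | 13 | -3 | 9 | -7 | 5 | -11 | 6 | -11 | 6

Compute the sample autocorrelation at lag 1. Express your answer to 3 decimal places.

-0.636

Mean ȳ = (13 − 3 + 9 − 7 + 5 − 11 + 6 − 11 + 6)/9 = 0.7778
Numerator Σ_{t=1}^{8}(y_t−ȳ)(y_{t+1}−ȳ) = -408.2716
Denominator Σ(y_t−ȳ)² = 641.5556
r_1 = -408.2716 / 641.5556 = -0.636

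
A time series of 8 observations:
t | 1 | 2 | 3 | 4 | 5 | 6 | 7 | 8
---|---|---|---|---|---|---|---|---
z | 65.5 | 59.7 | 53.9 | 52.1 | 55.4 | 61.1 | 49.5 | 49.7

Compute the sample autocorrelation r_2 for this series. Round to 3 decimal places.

Mean z̄ = (65.5 + 59.7 + 53.9 + 52.1 + 55.4 + 61.1 + 49.5 + 49.7)/8 = 55.8625
Deviations from mean: 9.6375, 3.8375, -1.9625, -3.7625, -0.4625, 5.2375, -6.3625, -6.1625
Numerator Σ_{t=1}^{6}(z_t−z̄)(z_{t+2}−z̄) = -81.4841
Denominator Σ(z_t−z̄)² = 231.7188
r_2 = -81.4841 / 231.7188 = -0.352

-0.352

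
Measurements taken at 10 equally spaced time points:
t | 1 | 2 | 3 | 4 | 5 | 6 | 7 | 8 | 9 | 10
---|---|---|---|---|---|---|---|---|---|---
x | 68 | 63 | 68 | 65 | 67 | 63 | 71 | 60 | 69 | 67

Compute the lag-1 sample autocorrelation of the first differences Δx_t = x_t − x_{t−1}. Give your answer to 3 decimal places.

-0.832

First differences Δx: -5, 5, -3, 2, -4, 8, -11, 9, -2
Mean of differences = -0.1111
Numerator Σ(Δx_t−Δx̄)(Δx_{t+1}−Δx̄) = -290.3457
Denominator Σ(Δx_t−Δx̄)² = 348.8889
r_1(Δx) = -290.3457 / 348.8889 = -0.832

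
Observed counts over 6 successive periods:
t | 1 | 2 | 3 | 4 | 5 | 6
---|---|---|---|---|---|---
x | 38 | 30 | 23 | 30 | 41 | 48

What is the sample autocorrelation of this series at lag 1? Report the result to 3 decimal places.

Mean x̄ = (38 + 30 + 23 + 30 + 41 + 48)/6 = 35.0000
Deviations from mean: 3.0000, -5.0000, -12.0000, -5.0000, 6.0000, 13.0000
Σ(x_t−x̄)(x_{t+1}−x̄) = (-15.0000) + (60.0000) + (60.0000) + (-30.0000) + (78.0000) = 153.0000
Denominator Σ(x_t−x̄)² = 408.0000
r_1 = 153.0000 / 408.0000 = 0.375

0.375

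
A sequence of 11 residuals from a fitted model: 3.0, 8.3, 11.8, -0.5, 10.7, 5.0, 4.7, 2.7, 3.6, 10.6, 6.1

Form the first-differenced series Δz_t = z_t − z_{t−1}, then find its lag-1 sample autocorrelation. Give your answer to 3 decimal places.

First differences Δz: 5.3, 3.5, -12.3, 11.2, -5.7, -0.3, -2.0, 0.9, 7.0, -4.5
Mean of differences = 0.3100
Numerator Σ(Δz_t−Δz̄)(Δz_{t+1}−Δz̄) = -251.5991
Denominator Σ(Δz_t−Δz̄)² = 422.7490
r_1(Δz) = -251.5991 / 422.7490 = -0.595

-0.595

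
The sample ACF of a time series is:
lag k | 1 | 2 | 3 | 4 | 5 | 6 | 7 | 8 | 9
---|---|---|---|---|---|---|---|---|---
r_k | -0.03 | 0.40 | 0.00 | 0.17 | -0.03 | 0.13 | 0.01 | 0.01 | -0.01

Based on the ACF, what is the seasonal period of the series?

2

The largest autocorrelation is r_2 = 0.40, with a weaker echo at lag 4 (0.17); the remaining lags stay at or below 0.13.
The dominant spike at lag 2 indicates a seasonal period of 2.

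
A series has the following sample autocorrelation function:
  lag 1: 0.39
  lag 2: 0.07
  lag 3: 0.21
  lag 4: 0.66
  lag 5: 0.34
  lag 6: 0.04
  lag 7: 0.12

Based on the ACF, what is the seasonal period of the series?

4

The largest autocorrelation is r_4 = 0.66; the remaining lags stay at or below 0.39. The elevated value at lag 1 (0.39), dropping to 0.07 at lag 2, reflects decaying short-term dependence rather than seasonality.
The dominant spike at lag 4 indicates a seasonal period of 4.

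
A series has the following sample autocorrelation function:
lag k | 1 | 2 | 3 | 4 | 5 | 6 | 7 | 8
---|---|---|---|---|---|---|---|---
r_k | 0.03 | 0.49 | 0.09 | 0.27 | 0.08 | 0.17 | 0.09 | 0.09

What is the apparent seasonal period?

The largest autocorrelation is r_2 = 0.49, with weaker echoes at lags 4 (0.27) and 6 (0.17); the remaining lags stay at or below 0.09.
The dominant spike at lag 2 indicates a seasonal period of 2.

2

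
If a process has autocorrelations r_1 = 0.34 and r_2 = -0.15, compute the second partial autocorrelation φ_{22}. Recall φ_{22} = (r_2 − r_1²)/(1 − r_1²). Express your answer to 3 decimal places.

-0.300

φ_{22} = (r_2 − r_1²) / (1 − r_1²)
r_1² = (0.34)² = 0.1156
Numerator = -0.15 − 0.1156 = -0.2656; denominator = 1 − 0.1156 = 0.8844
φ_{22} = -0.2656 / 0.8844 = -0.300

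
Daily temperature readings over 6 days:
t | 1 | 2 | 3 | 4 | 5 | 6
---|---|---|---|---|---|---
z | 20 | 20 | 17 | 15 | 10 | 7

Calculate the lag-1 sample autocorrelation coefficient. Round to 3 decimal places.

Mean z̄ = (20 + 20 + 17 + 15 + 10 + 7)/6 = 14.8333
Deviations from mean: 5.1667, 5.1667, 2.1667, 0.1667, -4.8333, -7.8333
Numerator Σ_{t=1}^{5}(z_t−z̄)(z_{t+1}−z̄) = 75.3056
Denominator Σ(z_t−z̄)² = 142.8333
r_1 = 75.3056 / 142.8333 = 0.527

0.527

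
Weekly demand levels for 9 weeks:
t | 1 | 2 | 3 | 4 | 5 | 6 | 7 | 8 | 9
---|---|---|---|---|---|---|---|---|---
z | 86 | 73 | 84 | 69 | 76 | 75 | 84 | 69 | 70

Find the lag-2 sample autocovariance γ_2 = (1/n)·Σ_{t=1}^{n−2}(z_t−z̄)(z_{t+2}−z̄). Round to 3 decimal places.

Mean z̄ = (86 + 73 + 84 + 69 + 76 + 75 + 84 + 69 + 70)/9 = 76.2222
Σ_{t=1}^{7}(z_t−z̄)(z_{t+2}−z̄) = 65.1235
γ_2 = 65.1235 / 9 = 7.236

7.236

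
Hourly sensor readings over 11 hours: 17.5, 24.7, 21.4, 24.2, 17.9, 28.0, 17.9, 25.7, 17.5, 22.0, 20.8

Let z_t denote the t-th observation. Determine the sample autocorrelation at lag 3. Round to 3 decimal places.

Mean z̄ = (17.5 + 24.7 + 21.4 + 24.2 + 17.9 + 28.0 + 17.9 + 25.7 + 17.5 + 22.0 + 20.8)/11 = 21.6000
Numerator Σ_{t=1}^{8}(z_t−z̄)(z_{t+3}−z̄) = -79.2000
Denominator Σ(z_t−z̄)² = 135.9800
r_3 = -79.2000 / 135.9800 = -0.582

-0.582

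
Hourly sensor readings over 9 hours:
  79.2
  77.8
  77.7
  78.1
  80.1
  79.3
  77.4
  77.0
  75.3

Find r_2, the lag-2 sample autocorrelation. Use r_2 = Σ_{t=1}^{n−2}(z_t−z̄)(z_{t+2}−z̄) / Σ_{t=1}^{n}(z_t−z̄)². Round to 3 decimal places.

Mean z̄ = (79.2 + 77.8 + 77.7 + 78.1 + 80.1 + 79.3 + 77.4 + 77.0 + 75.3)/9 = 77.9889
Σ(z_t−z̄)(z_{t+2}−z̄) = (-0.3499) + (-0.0210) + (-0.6099) + (0.1457) + (-1.2432) + (-1.2965) + (1.5835) = -1.7914
Denominator Σ(z_t−z̄)² = 16.3289
r_2 = -1.7914 / 16.3289 = -0.110

-0.110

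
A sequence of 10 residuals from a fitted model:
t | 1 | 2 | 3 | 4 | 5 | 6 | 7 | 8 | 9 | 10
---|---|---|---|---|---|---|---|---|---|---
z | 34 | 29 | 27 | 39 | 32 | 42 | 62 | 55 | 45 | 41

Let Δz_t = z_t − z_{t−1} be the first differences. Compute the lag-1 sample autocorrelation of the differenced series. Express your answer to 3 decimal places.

First differences Δz: -5, -2, 12, -7, 10, 20, -7, -10, -4
Mean of differences = 0.7778
Numerator Σ(Δz_t−Δz̄)(Δz_{t+1}−Δz̄) = -11.0494
Denominator Σ(Δz_t−Δz̄)² = 881.5556
r_1(Δz) = -11.0494 / 881.5556 = -0.013

-0.013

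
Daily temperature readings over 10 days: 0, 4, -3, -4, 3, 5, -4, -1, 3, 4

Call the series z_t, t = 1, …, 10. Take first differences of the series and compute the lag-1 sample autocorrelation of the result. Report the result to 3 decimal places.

First differences Δz: 4, -7, -1, 7, 2, -9, 3, 4, 1
Mean of differences = 0.4444
Numerator Σ(Δz_t−Δz̄)(Δz_{t+1}−Δz̄) = -42.7531
Denominator Σ(Δz_t−Δz̄)² = 224.2222
r_1(Δz) = -42.7531 / 224.2222 = -0.191

-0.191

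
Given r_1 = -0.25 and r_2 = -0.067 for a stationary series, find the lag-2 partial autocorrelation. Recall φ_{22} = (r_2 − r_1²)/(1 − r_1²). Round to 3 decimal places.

φ_{22} = (r_2 − r_1²) / (1 − r_1²)
r_1² = (-0.25)² = 0.0625
Numerator = -0.067 − 0.0625 = -0.1295; denominator = 1 − 0.0625 = 0.9375
φ_{22} = -0.1295 / 0.9375 = -0.138

-0.138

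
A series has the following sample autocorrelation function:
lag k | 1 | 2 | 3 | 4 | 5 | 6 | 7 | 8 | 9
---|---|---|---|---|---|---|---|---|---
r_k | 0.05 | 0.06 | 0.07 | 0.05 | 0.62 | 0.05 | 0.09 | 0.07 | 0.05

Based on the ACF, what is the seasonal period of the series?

The largest autocorrelation is r_5 = 0.62; the remaining lags stay at or below 0.09.
The dominant spike at lag 5 indicates a seasonal period of 5.

5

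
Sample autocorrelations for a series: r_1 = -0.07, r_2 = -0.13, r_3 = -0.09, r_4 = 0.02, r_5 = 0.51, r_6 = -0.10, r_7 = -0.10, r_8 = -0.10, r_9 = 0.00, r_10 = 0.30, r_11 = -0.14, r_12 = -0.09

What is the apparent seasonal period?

5

The largest autocorrelation is r_5 = 0.51, with a weaker echo at lag 10 (0.30); the remaining lags stay at or below 0.02.
The dominant spike at lag 5 indicates a seasonal period of 5.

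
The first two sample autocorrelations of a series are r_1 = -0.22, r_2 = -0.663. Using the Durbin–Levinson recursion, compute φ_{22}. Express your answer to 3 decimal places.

φ_{22} = (r_2 − r_1²) / (1 − r_1²)
r_1² = (-0.22)² = 0.0484
Numerator = -0.663 − 0.0484 = -0.7114; denominator = 1 − 0.0484 = 0.9516
φ_{22} = -0.7114 / 0.9516 = -0.748

-0.748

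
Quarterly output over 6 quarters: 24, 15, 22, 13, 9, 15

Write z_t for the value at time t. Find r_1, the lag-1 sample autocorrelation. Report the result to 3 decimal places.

Mean z̄ = (24 + 15 + 22 + 13 + 9 + 15)/6 = 16.3333
Numerator Σ_{t=1}^{5}(z_t−z̄)(z_{t+1}−z̄) = -2.4444
Denominator Σ(z_t−z̄)² = 159.3333
r_1 = -2.4444 / 159.3333 = -0.015

-0.015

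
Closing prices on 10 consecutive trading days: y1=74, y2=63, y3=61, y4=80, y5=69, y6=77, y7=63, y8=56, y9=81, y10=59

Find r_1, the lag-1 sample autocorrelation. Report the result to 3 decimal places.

-0.422

Mean ȳ = (74 + 63 + 61 + 80 + 69 + 77 + 63 + 56 + 81 + 59)/10 = 68.3000
Numerator Σ_{t=1}^{9}(y_t−ȳ)(y_{t+1}−ȳ) = -317.8900
Denominator Σ(y_t−ȳ)² = 754.1000
r_1 = -317.8900 / 754.1000 = -0.422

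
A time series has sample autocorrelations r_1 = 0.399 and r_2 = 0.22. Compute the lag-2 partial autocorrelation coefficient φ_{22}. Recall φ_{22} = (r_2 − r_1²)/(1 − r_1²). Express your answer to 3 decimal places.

φ_{22} = (r_2 − r_1²) / (1 − r_1²)
r_1² = (0.399)² = 0.159201
Numerator = 0.22 − 0.1592 = 0.0608; denominator = 1 − 0.1592 = 0.8408
φ_{22} = 0.0608 / 0.8408 = 0.072

0.072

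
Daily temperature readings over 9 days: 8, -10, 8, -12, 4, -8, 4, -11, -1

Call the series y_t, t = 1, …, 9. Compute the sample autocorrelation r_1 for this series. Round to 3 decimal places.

Mean ȳ = (8 − 10 + 8 − 12 + 4 − 8 + 4 − 11 − 1)/9 = -2.0000
Numerator Σ_{t=1}^{8}(y_t−ȳ)(y_{t+1}−ȳ) = -455.0000
Denominator Σ(y_t−ȳ)² = 554.0000
r_1 = -455.0000 / 554.0000 = -0.821

-0.821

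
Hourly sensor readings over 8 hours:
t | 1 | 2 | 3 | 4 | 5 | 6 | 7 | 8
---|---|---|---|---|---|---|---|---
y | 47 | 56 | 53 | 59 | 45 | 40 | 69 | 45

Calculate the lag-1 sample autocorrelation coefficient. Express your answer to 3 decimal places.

Mean ȳ = (47 + 56 + 53 + 59 + 45 + 40 + 69 + 45)/8 = 51.7500
Deviations from mean: -4.7500, 4.2500, 1.2500, 7.2500, -6.7500, -11.7500, 17.2500, -6.7500
Numerator Σ_{t=1}^{7}(y_t−ȳ)(y_{t+1}−ȳ) = -294.5625
Denominator Σ(y_t−ȳ)² = 621.5000
r_1 = -294.5625 / 621.5000 = -0.474

-0.474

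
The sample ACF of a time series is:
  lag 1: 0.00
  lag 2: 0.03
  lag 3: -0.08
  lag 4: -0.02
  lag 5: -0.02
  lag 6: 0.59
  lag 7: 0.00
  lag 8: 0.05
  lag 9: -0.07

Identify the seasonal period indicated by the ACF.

6

The largest autocorrelation is r_6 = 0.59; the remaining lags stay at or below 0.05.
The dominant spike at lag 6 indicates a seasonal period of 6.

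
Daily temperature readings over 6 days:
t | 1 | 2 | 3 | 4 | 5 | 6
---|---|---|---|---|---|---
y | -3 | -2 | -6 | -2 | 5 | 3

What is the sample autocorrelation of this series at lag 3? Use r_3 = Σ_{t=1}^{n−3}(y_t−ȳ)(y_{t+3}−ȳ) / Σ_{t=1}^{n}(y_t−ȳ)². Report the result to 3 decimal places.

Mean ȳ = (-3 − 2 − 6 − 2 + 5 + 3)/6 = -0.8333
Σ(y_t−ȳ)(y_{t+3}−ȳ) = (2.5278) + (-6.8056) + (-19.8056) = -24.0833
Denominator Σ(y_t−ȳ)² = 82.8333
r_3 = -24.0833 / 82.8333 = -0.291

-0.291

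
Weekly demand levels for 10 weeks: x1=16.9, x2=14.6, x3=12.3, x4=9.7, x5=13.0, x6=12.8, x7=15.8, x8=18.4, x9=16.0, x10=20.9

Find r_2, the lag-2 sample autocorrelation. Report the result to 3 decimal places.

Mean x̄ = (16.9 + 14.6 + 12.3 + 9.7 + 13.0 + 12.8 + 15.8 + 18.4 + 16.0 + 20.9)/10 = 15.0400
Numerator Σ_{t=1}^{8}(x_t−x̄)(x_{t+2}−x̄) = 26.1468
Denominator Σ(x_t−x̄)² = 95.9840
r_2 = 26.1468 / 95.9840 = 0.272

0.272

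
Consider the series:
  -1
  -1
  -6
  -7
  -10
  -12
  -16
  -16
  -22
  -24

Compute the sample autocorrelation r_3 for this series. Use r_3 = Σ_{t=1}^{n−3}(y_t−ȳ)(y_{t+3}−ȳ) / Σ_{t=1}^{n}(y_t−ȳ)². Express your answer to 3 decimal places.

0.163

Mean ȳ = (-1 − 1 − 6 − 7 − 10 − 12 − 16 − 16 − 22 − 24)/10 = -11.5000
Σ(y_t−ȳ)(y_{t+3}−ȳ) = (47.2500) + (15.7500) + (-2.7500) + (-20.2500) + (-6.7500) + (5.2500) + (56.2500) = 94.7500
Denominator Σ(y_t−ȳ)² = 580.5000
r_3 = 94.7500 / 580.5000 = 0.163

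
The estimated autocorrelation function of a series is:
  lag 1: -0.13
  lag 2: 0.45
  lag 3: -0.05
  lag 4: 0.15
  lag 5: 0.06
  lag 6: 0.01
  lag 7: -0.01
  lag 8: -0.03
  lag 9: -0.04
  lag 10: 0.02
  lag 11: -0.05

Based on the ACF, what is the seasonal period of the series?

2

The largest autocorrelation is r_2 = 0.45, with a weaker echo at lag 4 (0.15); the remaining lags stay at or below 0.06.
The dominant spike at lag 2 indicates a seasonal period of 2.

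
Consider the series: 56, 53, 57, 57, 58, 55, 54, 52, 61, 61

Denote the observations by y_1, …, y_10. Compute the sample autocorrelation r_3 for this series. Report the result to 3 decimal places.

Mean ȳ = (56 + 53 + 57 + 57 + 58 + 55 + 54 + 52 + 61 + 61)/10 = 56.4000
Σ(y_t−ȳ)(y_{t+3}−ȳ) = (-0.2400) + (-5.4400) + (-0.8400) + (-1.4400) + (-7.0400) + (-6.4400) + (-11.0400) = -32.4800
Denominator Σ(y_t−ȳ)² = 84.4000
r_3 = -32.4800 / 84.4000 = -0.385

-0.385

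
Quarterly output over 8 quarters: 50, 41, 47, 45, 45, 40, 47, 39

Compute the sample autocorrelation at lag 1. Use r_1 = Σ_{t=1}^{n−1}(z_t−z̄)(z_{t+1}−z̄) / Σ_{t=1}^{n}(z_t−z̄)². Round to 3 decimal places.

Mean z̄ = (50 + 41 + 47 + 45 + 45 + 40 + 47 + 39)/8 = 44.2500
Numerator Σ_{t=1}^{7}(z_t−z̄)(z_{t+1}−z̄) = -54.3125
Denominator Σ(z_t−z̄)² = 105.5000
r_1 = -54.3125 / 105.5000 = -0.515

-0.515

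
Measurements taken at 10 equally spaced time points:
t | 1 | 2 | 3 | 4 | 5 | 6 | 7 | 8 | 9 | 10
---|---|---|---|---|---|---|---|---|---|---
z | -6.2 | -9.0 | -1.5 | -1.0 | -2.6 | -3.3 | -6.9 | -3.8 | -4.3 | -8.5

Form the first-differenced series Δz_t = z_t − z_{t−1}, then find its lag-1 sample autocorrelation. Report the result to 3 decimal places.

First differences Δz: -2.8, 7.5, 0.5, -1.6, -0.7, -3.6, 3.1, -0.5, -4.2
Mean of differences = -0.2556
Numerator Σ(Δz_t−Δz̄)(Δz_{t+1}−Δz̄) = -23.8842
Denominator Σ(Δz_t−Δz̄)² = 107.2622
r_1(Δz) = -23.8842 / 107.2622 = -0.223

-0.223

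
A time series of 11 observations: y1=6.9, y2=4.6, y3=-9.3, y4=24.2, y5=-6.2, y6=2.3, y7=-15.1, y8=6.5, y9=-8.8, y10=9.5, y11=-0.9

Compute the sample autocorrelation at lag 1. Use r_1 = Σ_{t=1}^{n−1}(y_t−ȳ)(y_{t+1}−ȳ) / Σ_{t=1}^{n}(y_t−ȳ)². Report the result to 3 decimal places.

-0.575

Mean ȳ = (6.9 + 4.6 − 9.3 + 24.2 − 6.2 + 2.3 − 15.1 + 6.5 − 8.8 + 9.5 − 0.9)/11 = 1.2455
Numerator Σ_{t=1}^{10}(y_t−ȳ)(y_{t+1}−ȳ) = -693.7712
Denominator Σ(y_t−ȳ)² = 1206.3273
r_1 = -693.7712 / 1206.3273 = -0.575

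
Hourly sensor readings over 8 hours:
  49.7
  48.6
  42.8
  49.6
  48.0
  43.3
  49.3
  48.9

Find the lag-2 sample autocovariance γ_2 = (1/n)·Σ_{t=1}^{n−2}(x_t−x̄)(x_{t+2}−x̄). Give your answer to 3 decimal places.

Mean x̄ = (49.7 + 48.6 + 42.8 + 49.6 + 48.0 + 43.3 + 49.3 + 48.9)/8 = 47.5250
Deviations: 2.1750, 1.0750, -4.7250, 2.0750, 0.4750, -4.2250, 1.7750, 1.3750
Σ_{t=1}^{6}(x_t−x̄)(x_{t+2}−x̄) = -24.0238
γ_2 = -24.0238 / 8 = -3.003

-3.003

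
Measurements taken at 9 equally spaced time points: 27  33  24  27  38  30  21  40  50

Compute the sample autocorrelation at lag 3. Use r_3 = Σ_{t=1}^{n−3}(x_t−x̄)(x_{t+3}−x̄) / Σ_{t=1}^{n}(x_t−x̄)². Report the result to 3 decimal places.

0.172

Mean x̄ = (27 + 33 + 24 + 27 + 38 + 30 + 21 + 40 + 50)/9 = 32.2222
Numerator Σ_{t=1}^{6}(x_t−x̄)(x_{t+3}−x̄) = 114.0741
Denominator Σ(x_t−x̄)² = 663.5556
r_3 = 114.0741 / 663.5556 = 0.172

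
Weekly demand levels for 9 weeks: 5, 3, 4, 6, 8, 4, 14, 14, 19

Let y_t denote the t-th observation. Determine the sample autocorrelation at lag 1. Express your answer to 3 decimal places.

0.470

Mean ȳ = (5 + 3 + 4 + 6 + 8 + 4 + 14 + 14 + 19)/9 = 8.5556
Numerator Σ_{t=1}^{8}(y_t−ȳ)(y_{t+1}−ȳ) = 122.3580
Denominator Σ(y_t−ȳ)² = 260.2222
r_1 = 122.3580 / 260.2222 = 0.470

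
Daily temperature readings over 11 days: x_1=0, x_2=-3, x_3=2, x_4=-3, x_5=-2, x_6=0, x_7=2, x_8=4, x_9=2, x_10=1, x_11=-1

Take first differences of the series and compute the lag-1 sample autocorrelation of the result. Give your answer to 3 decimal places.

-0.428

First differences Δx: -3, 5, -5, 1, 2, 2, 2, -2, -1, -2
Mean of differences = -0.1000
Numerator Σ(Δx_t−Δx̄)(Δx_{t+1}−Δx̄) = -34.6100
Denominator Σ(Δx_t−Δx̄)² = 80.9000
r_1(Δx) = -34.6100 / 80.9000 = -0.428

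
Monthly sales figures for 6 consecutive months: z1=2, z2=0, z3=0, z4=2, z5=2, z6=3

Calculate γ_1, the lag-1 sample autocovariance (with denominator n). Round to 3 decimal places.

0.292

Mean z̄ = (2 + 0 + 0 + 2 + 2 + 3)/6 = 1.5000
Σ_{t=1}^{5}(z_t−z̄)(z_{t+1}−z̄) = 1.7500
γ_1 = 1.7500 / 6 = 0.292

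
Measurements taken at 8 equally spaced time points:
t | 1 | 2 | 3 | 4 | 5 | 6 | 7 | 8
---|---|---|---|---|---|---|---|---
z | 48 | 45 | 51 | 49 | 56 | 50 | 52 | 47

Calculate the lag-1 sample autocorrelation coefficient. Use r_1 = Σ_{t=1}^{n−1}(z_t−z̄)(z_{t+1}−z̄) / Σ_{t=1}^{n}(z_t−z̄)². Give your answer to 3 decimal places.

-0.092

Mean z̄ = (48 + 45 + 51 + 49 + 56 + 50 + 52 + 47)/8 = 49.7500
Σ(z_t−z̄)(z_{t+1}−z̄) = (8.3125) + (-5.9375) + (-0.9375) + (-4.6875) + (1.5625) + (0.5625) + (-6.1875) = -7.3125
Denominator Σ(z_t−z̄)² = 79.5000
r_1 = -7.3125 / 79.5000 = -0.092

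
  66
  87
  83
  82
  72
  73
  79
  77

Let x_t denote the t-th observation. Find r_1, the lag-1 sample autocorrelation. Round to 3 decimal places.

Mean x̄ = (66 + 87 + 83 + 82 + 72 + 73 + 79 + 77)/8 = 77.3750
Numerator Σ_{t=1}^{7}(x_t−x̄)(x_{t+1}−x̄) = -38.3906
Denominator Σ(x_t−x̄)² = 325.8750
r_1 = -38.3906 / 325.8750 = -0.118

-0.118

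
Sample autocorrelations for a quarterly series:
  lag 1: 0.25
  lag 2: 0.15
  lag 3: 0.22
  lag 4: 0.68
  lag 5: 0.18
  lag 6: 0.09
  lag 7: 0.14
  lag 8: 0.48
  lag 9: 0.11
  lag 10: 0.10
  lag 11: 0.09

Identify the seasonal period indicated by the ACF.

The largest autocorrelation is r_4 = 0.68, with a weaker echo at lag 8 (0.48); the remaining lags stay at or below 0.25. The elevated value at lag 1 (0.25), dropping to 0.15 at lag 2, reflects decaying short-term dependence rather than seasonality.
The dominant spike at lag 4 indicates a seasonal period of 4.

4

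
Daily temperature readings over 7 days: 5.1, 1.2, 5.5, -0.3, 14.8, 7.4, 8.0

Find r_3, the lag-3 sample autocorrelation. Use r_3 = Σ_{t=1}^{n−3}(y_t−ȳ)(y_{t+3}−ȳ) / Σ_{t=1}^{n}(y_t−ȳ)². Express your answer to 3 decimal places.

Mean ȳ = (5.1 + 1.2 + 5.5 − 0.3 + 14.8 + 7.4 + 8.0)/7 = 5.9571
Deviations from mean: -0.8571, -4.7571, -0.4571, -6.2571, 8.8429, 1.4429, 2.0429
Σ(y_t−ȳ)(y_{t+3}−ȳ) = (5.3633) + (-42.0667) + (-0.6596) + (-12.7824) = -50.1455
Denominator Σ(y_t−ȳ)² = 147.1771
r_3 = -50.1455 / 147.1771 = -0.341

-0.341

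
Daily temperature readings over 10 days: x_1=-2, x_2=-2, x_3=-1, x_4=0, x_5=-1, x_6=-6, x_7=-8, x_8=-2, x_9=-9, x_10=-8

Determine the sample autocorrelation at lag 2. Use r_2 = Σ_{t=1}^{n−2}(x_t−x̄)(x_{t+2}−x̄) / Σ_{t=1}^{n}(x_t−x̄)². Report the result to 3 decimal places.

0.097

Mean x̄ = (-2 − 2 − 1 + 0 − 1 − 6 − 8 − 2 − 9 − 8)/10 = -3.9000
Numerator Σ_{t=1}^{8}(x_t−x̄)(x_{t+2}−x̄) = 10.3800
Denominator Σ(x_t−x̄)² = 106.9000
r_2 = 10.3800 / 106.9000 = 0.097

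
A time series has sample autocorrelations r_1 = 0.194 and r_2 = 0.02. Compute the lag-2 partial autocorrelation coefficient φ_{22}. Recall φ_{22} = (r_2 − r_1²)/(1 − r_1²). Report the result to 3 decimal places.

φ_{22} = (r_2 − r_1²) / (1 − r_1²)
r_1² = (0.194)² = 0.037636
Numerator = 0.02 − 0.0376 = -0.0176; denominator = 1 − 0.0376 = 0.9624
φ_{22} = -0.0176 / 0.9624 = -0.018

-0.018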